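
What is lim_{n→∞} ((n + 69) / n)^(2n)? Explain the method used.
lim = e^138

Rewrite as (1 + 69/n)^(2n). By the standard limit (1 + x/n)^n → e^x, we have (1 + 69/n)^n → e^69, and raising to the 2nd power gives e^138.
More precisely, ln[(1 + 69/n)^(2n)] = 2n · ln(1 + 69/n) = 2n · (69/n + O(1/n^2)) = 138 + O(1/n) → 138.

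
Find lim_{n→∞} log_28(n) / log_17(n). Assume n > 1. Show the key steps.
lim = ln(17) / ln(28) = log_28(17)

Change of base: log_28(n) = ln n / ln 28 and log_17(n) = ln n / ln 17. The ratio is (ln n / ln 28) · (ln 17 / ln n) = ln 17 / ln 28, a constant independent of n. So the limit is ln 17 / ln 28 = log_28(17).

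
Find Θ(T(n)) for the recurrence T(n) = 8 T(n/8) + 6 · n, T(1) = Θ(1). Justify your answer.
T(n) = Θ(n log n)

log_8 8 = 1, and f(n) = 6 · n = Θ(n^(log_8 8)). This is Case 2 of the master theorem: T(n) = Θ(f(n) · log n) = Θ(n log n).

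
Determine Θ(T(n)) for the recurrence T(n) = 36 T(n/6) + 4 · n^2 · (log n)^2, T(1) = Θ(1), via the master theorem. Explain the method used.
T(n) = Θ(n^2 · (log n)^3)

Here log_6 36 = 2 and f(n) = 4 · n^2 · (log n)^2 = Θ(n^(log_6 36) · (log n)^2). This is the extended Case 2 of the master theorem (f matches the critical exponent up to log factors), giving T(n) = Θ(n^(log_6 36) · (log n)^(2+1)) = Θ(n^2 · (log n)^3).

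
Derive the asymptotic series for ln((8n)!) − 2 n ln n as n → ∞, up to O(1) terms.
ln((8n)!) − 2 n ln n = 6 n ln n + 8(ln 8 − 1) n + (1/2) ln(2π·8n) + O(1/n)

Stirling: ln((8n)!) = 8n ln(8n) − 8n + (1/2) ln(2π·8n) + O(1/n).
Expand 8n ln(8n) = 8n (ln n + ln 8) = 8n ln n + 8n ln 8.
Subtract 2n ln n: leading term is (8 − 2) n ln n = 6 n ln n. The next term is 8n ln 8 − 8n = 8(ln 8 − 1) n. Then the (1/2) ln(2π·8n) correction.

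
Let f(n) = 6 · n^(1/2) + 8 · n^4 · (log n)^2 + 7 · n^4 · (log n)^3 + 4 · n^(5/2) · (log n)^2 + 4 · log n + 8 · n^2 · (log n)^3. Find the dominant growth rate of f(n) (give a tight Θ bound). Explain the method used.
f(n) ∈ Θ(n^4 · (log n)^3)

Compare the terms by growth order. For large n, n^a · (log n)^b dominates n^a' · (log n)^b' iff a > a', or (a = a' and b > b'). Ranking the 6 terms shows the dominant one is 7 · n^4 · (log n)^3. Hence f(n) ∈ Θ(n^4 · (log n)^3).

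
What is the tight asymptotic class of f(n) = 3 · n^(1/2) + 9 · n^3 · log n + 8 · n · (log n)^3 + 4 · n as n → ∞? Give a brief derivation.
f(n) ∈ Θ(n^3 · log n)

Compare the terms by growth order. For large n, n^a · (log n)^b dominates n^a' · (log n)^b' iff a > a', or (a = a' and b > b'). Ranking the 4 terms shows the dominant one is 9 · n^3 · log n. Hence f(n) ∈ Θ(n^3 · log n).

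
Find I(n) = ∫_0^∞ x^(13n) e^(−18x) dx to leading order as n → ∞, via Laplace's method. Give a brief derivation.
I(n) ~ (sqrt(2π·13n) / 18) · (13n/(18e))^(13n)

Write the integrand as exp(13n ln x − 18x) and set f(x) = 13n ln x − 18x. Then f'(x) = 13n/x − 18 = 0 at x* = 13n/18, and f''(x*) = −13n/x*^2 = −18^2/(13n). Laplace's method (interior maximum) gives
  I(n) ~ e^(f(x*)) · sqrt(2π / |f''(x*)|)
        = exp(13n ln(13n/18) − 13n) · sqrt(2π · 13n / 18^2)
        = (13n/18)^(13n) e^(−13n) · sqrt(2π·13n) / 18
        = (sqrt(2π·13n) / 18) · (13n/(18e))^(13n).
This matches Γ(13n+1)/18^(13n+1) with Stirling applied to Γ.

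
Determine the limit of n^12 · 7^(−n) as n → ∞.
lim = 0

Exponentials with base > 1 dominate every fixed polynomial: for any fixed c, n^c / 7^n → 0 as n → ∞ (e.g. by the ratio test, or by writing 7^n = e^(n ln 7) and noting e^(n ln 7) / n^c → ∞). Hence n^12 · 7^(−n) = n^12 / 7^n → 0.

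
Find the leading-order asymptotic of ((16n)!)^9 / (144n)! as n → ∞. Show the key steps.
((16n)!)^9/(144n)! ~ ((2π·16n)^(8/2) / 3) · 9^(−9·16n)  →  0

Write N = 16n. Stirling: N! ~ sqrt(2π N)(N/e)^N and (9N)! ~ sqrt(2π·9N)·(9N/e)^(9N).
  (N!)^9/(9N)! ~ (2π N)^(9/2) (N/e)^(9N) / [sqrt(2π·9N) (9N/e)^(9N)]
     = (2π N)^(9/2) / sqrt(2π·9N) · (N/(9N))^(9N)
     = (2π N)^((9−1)/2) / 3 · 9^(−9N).
Since 9^9 > 1, the factor 9^(−9N) decays exponentially, so the ratio → 0. Substituting N = 16n gives the stated form.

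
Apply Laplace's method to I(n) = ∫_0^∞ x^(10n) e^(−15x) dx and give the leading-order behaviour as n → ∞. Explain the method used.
I(n) ~ (sqrt(2π·10n) / 15) · (10n/(15e))^(10n)

Write the integrand as exp(10n ln x − 15x) and set f(x) = 10n ln x − 15x. Then f'(x) = 10n/x − 15 = 0 at x* = 10n/15, and f''(x*) = −10n/x*^2 = −15^2/(10n). Laplace's method (interior maximum) gives
  I(n) ~ e^(f(x*)) · sqrt(2π / |f''(x*)|)
        = exp(10n ln(10n/15) − 10n) · sqrt(2π · 10n / 15^2)
        = (10n/15)^(10n) e^(−10n) · sqrt(2π·10n) / 15
        = (sqrt(2π·10n) / 15) · (10n/(15e))^(10n).
This matches Γ(10n+1)/15^(10n+1) with Stirling applied to Γ.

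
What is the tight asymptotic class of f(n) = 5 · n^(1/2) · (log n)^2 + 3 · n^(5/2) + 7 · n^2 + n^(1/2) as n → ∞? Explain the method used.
f(n) ∈ Θ(n^(5/2))

Compare the terms by growth order. For large n, n^a · (log n)^b dominates n^a' · (log n)^b' iff a > a', or (a = a' and b > b'). Ranking the 4 terms shows the dominant one is 3 · n^(5/2). Hence f(n) ∈ Θ(n^(5/2)).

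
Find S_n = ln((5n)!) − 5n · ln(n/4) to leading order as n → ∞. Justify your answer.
S_n ~ 5n · (ln 20 − 1) + O(ln n)

Stirling: ln((5n)!) = 5n ln(5n) − 5n + O(ln n).
  S_n = 5n ln(5n) − 5n − 5n ln(n/4) + O(ln n)
      = 5n ln(5n) − 5n ln n + 5n ln 4 − 5n + O(ln n)
      = 5n ln 5 + 5n ln 4 − 5n + O(ln n)
      = 5n (ln 20 − 1) + O(ln n).
Numerically ln(20) − 1 ≈ 1.9957.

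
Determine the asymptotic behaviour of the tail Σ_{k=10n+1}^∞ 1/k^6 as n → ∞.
Σ_{k>10n} 1/k^6 ~ 1/(5 · (10n)^5)

Compare to the integral: ∫_{10n}^∞ x^(−6) dx = [−x^(−5)/5]_{10n}^∞ = 1/((6−1)·(10n)^5). Euler-Maclaurin then gives
  Σ_{k>10n} 1/k^6 = ∫_{10n}^∞ dx/x^6 − 1/(2·(10n)^6) + O(1/(10n)^7).
(Equivalently this is ζ(6) − Σ_{k≤10n} 1/k^6.)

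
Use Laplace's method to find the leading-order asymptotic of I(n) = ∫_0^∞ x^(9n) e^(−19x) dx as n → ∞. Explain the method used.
I(n) ~ (sqrt(2π·9n) / 19) · (9n/(19e))^(9n)

Write the integrand as exp(9n ln x − 19x) and set f(x) = 9n ln x − 19x. Then f'(x) = 9n/x − 19 = 0 at x* = 9n/19, and f''(x*) = −9n/x*^2 = −19^2/(9n). Laplace's method (interior maximum) gives
  I(n) ~ e^(f(x*)) · sqrt(2π / |f''(x*)|)
        = exp(9n ln(9n/19) − 9n) · sqrt(2π · 9n / 19^2)
        = (9n/19)^(9n) e^(−9n) · sqrt(2π·9n) / 19
        = (sqrt(2π·9n) / 19) · (9n/(19e))^(9n).
This matches Γ(9n+1)/19^(9n+1) with Stirling applied to Γ.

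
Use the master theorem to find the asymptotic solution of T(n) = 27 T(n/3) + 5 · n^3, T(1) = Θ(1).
T(n) = Θ(n^3 log n)

log_3 27 = 3, and f(n) = 5 · n^3 = Θ(n^(log_3 27)). This is Case 2 of the master theorem: T(n) = Θ(f(n) · log n) = Θ(n^3 log n).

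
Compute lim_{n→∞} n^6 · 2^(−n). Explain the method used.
lim = 0

Exponentials with base > 1 dominate every fixed polynomial: for any fixed c, n^c / 2^n → 0 as n → ∞ (e.g. by the ratio test, or by writing 2^n = e^(n ln 2) and noting e^(n ln 2) / n^c → ∞). Hence n^6 · 2^(−n) = n^6 / 2^n → 0.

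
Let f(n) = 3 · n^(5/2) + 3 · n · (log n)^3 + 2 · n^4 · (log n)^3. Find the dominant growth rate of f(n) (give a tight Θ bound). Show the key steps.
f(n) ∈ Θ(n^4 · (log n)^3)

Compare the terms by growth order. For large n, n^a · (log n)^b dominates n^a' · (log n)^b' iff a > a', or (a = a' and b > b'). Ranking the 3 terms shows the dominant one is 2 · n^4 · (log n)^3. Hence f(n) ∈ Θ(n^4 · (log n)^3).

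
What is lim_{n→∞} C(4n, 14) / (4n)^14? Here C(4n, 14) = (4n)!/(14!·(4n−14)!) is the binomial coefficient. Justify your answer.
lim = 1/14! = 1/87178291200

With N = 4n → ∞: C(N, 14) / N^14 = [N(N−1)…(N−13)] / (14! · N^14) = (1/14!) · 1 · (1 − 1/(4n)) · … · (1 − 13/(4n)). Each factor → 1 as N → ∞, so the limit is 1/14! = 1/87178291200.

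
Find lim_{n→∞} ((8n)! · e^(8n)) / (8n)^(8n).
lim = ∞

Stirling: (8n)! ~ sqrt(2π·8n) · (8n/e)^(8n). Hence
  (8n)! · e^(8n) / (8n)^(8n) ~ sqrt(2π·8n) = sqrt(2π·8) · sqrt(n) → ∞.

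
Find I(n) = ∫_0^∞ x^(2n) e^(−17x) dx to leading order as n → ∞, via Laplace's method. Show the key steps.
I(n) ~ (sqrt(2π·2n) / 17) · (2n/(17e))^(2n)

Write the integrand as exp(2n ln x − 17x) and set f(x) = 2n ln x − 17x. Then f'(x) = 2n/x − 17 = 0 at x* = 2n/17, and f''(x*) = −2n/x*^2 = −17^2/(2n). Laplace's method (interior maximum) gives
  I(n) ~ e^(f(x*)) · sqrt(2π / |f''(x*)|)
        = exp(2n ln(2n/17) − 2n) · sqrt(2π · 2n / 17^2)
        = (2n/17)^(2n) e^(−2n) · sqrt(2π·2n) / 17
        = (sqrt(2π·2n) / 17) · (2n/(17e))^(2n).
This matches Γ(2n+1)/17^(2n+1) with Stirling applied to Γ.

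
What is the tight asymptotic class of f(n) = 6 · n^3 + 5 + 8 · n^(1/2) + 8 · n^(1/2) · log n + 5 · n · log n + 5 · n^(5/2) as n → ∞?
f(n) ∈ Θ(n^3)

Compare the terms by growth order. For large n, n^a · (log n)^b dominates n^a' · (log n)^b' iff a > a', or (a = a' and b > b'). Ranking the 6 terms shows the dominant one is 6 · n^3. Hence f(n) ∈ Θ(n^3).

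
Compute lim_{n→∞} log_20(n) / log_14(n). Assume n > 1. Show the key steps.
lim = ln(14) / ln(20) = log_20(14)

Change of base: log_20(n) = ln n / ln 20 and log_14(n) = ln n / ln 14. The ratio is (ln n / ln 20) · (ln 14 / ln n) = ln 14 / ln 20, a constant independent of n. So the limit is ln 14 / ln 20 = log_20(14).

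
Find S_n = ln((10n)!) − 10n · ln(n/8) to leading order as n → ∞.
S_n ~ 10n · (ln 80 − 1) + O(ln n)

Stirling: ln((10n)!) = 10n ln(10n) − 10n + O(ln n).
  S_n = 10n ln(10n) − 10n − 10n ln(n/8) + O(ln n)
      = 10n ln(10n) − 10n ln n + 10n ln 8 − 10n + O(ln n)
      = 10n ln 10 + 10n ln 8 − 10n + O(ln n)
      = 10n (ln 80 − 1) + O(ln n).
Numerically ln(80) − 1 ≈ 3.3820.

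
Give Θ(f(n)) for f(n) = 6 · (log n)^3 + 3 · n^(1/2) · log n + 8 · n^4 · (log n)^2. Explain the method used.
f(n) ∈ Θ(n^4 · (log n)^2)

Compare the terms by growth order. For large n, n^a · (log n)^b dominates n^a' · (log n)^b' iff a > a', or (a = a' and b > b'). Ranking the 3 terms shows the dominant one is 8 · n^4 · (log n)^2. Hence f(n) ∈ Θ(n^4 · (log n)^2).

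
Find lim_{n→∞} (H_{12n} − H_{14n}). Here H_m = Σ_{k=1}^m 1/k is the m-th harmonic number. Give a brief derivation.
lim = ln(12/14) = ln(6/7)

Euler-Maclaurin gives H_m = ln m + γ + 1/(2m) + O(1/m^2). The γ and O(1/m) terms cancel in the difference:
  H_{12n} − H_{14n} = ln(12n) − ln(14n) + O(1/n) = ln(12/14) + O(1/n).
Hence the limit is ln(12/14) = ln(6/7).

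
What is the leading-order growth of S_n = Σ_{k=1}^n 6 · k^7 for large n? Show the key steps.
S_n ~ 3 · n^8 / 4

By integral comparison (Euler-Maclaurin), Σ_{k=1}^n 6 · k^7 = 6 · ∫_0^n x^7 dx + O(n^7) = 6 · n^8/8 = 3 · n^8 / 4 + O(n^7). (Equivalently, Faulhaber's formula gives the same leading term.)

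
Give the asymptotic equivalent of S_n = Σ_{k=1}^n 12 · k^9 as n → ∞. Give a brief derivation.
S_n ~ 6 · n^10 / 5

By integral comparison (Euler-Maclaurin), Σ_{k=1}^n 12 · k^9 = 12 · ∫_0^n x^9 dx + O(n^9) = 12 · n^10/10 = 6 · n^10 / 5 + O(n^9). (Equivalently, Faulhaber's formula gives the same leading term.)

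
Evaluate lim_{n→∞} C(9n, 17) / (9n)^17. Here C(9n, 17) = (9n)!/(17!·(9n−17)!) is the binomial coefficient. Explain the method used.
lim = 1/17! = 1/355687428096000

With N = 9n → ∞: C(N, 17) / N^17 = [N(N−1)…(N−16)] / (17! · N^17) = (1/17!) · 1 · (1 − 1/(9n)) · … · (1 − 16/(9n)). Each factor → 1 as N → ∞, so the limit is 1/17! = 1/355687428096000.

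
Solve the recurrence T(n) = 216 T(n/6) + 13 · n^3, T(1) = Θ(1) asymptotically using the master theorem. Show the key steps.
T(n) = Θ(n^3 log n)

log_6 216 = 3, and f(n) = 13 · n^3 = Θ(n^(log_6 216)). This is Case 2 of the master theorem: T(n) = Θ(f(n) · log n) = Θ(n^3 log n).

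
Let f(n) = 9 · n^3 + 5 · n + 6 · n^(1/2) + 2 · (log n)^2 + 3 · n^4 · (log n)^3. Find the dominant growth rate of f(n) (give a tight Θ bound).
f(n) ∈ Θ(n^4 · (log n)^3)

Compare the terms by growth order. For large n, n^a · (log n)^b dominates n^a' · (log n)^b' iff a > a', or (a = a' and b > b'). Ranking the 5 terms shows the dominant one is 3 · n^4 · (log n)^3. Hence f(n) ∈ Θ(n^4 · (log n)^3).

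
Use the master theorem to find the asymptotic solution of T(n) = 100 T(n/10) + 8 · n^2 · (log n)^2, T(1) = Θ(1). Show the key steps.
T(n) = Θ(n^2 · (log n)^3)

Here log_10 100 = 2 and f(n) = 8 · n^2 · (log n)^2 = Θ(n^(log_10 100) · (log n)^2). This is the extended Case 2 of the master theorem (f matches the critical exponent up to log factors), giving T(n) = Θ(n^(log_10 100) · (log n)^(2+1)) = Θ(n^2 · (log n)^3).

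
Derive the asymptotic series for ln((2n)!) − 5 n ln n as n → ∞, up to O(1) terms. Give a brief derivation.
ln((2n)!) − 5 n ln n = −3 n ln n + 2(ln 2 − 1) n + (1/2) ln(2π·2n) + O(1/n)

Stirling: ln((2n)!) = 2n ln(2n) − 2n + (1/2) ln(2π·2n) + O(1/n).
Expand 2n ln(2n) = 2n (ln n + ln 2) = 2n ln n + 2n ln 2.
Subtract 5n ln n: leading term is (2 − 5) n ln n = −3 n ln n. The next term is 2n ln 2 − 2n = 2(ln 2 − 1) n. Then the (1/2) ln(2π·2n) correction.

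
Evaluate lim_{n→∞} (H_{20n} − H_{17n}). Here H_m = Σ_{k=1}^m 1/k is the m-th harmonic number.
lim = ln(20/17)

Euler-Maclaurin gives H_m = ln m + γ + 1/(2m) + O(1/m^2). The γ and O(1/m) terms cancel in the difference:
  H_{20n} − H_{17n} = ln(20n) − ln(17n) + O(1/n) = ln(20/17) + O(1/n).
Hence the limit is ln(20/17).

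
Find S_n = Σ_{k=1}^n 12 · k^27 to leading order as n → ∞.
S_n ~ 3 · n^28 / 7

By integral comparison (Euler-Maclaurin), Σ_{k=1}^n 12 · k^27 = 12 · ∫_0^n x^27 dx + O(n^27) = 12 · n^28/28 = 3 · n^28 / 7 + O(n^27). (Equivalently, Faulhaber's formula gives the same leading term.)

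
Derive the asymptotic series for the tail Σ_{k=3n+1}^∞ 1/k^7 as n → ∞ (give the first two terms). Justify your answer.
Σ_{k>3n} 1/k^7 = 1/(6 · (3n)^6) − 1/(2 · (3n)^7) + O(1/(3n)^8)

Compare to the integral: ∫_{3n}^∞ x^(−7) dx = [−x^(−6)/6]_{3n}^∞ = 1/((7−1)·(3n)^6). The Euler-Maclaurin correction adds −f(3n)/2 = −1/(2·(3n)^7). Euler-Maclaurin then gives
  Σ_{k>3n} 1/k^7 = ∫_{3n}^∞ dx/x^7 − 1/(2·(3n)^7) + O(1/(3n)^8).
(Equivalently this is ζ(7) − Σ_{k≤3n} 1/k^7.)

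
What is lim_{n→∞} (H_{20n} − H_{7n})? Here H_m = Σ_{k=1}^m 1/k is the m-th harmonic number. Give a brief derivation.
lim = ln(20/7)

Euler-Maclaurin gives H_m = ln m + γ + 1/(2m) + O(1/m^2). The γ and O(1/m) terms cancel in the difference:
  H_{20n} − H_{7n} = ln(20n) − ln(7n) + O(1/n) = ln(20/7) + O(1/n).
Hence the limit is ln(20/7).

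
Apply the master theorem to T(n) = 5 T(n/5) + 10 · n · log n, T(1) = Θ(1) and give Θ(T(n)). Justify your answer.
T(n) = Θ(n · (log n)^2)

Here log_5 5 = 1 and f(n) = 10 · n · log n = Θ(n^(log_5 5) · (log n)^1). This is the extended Case 2 of the master theorem (f matches the critical exponent up to log factors), giving T(n) = Θ(n^(log_5 5) · (log n)^(1+1)) = Θ(n · (log n)^2).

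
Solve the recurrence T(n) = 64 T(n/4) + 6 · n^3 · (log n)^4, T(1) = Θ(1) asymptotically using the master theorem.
T(n) = Θ(n^3 · (log n)^5)

Here log_4 64 = 3 and f(n) = 6 · n^3 · (log n)^4 = Θ(n^(log_4 64) · (log n)^4). This is the extended Case 2 of the master theorem (f matches the critical exponent up to log factors), giving T(n) = Θ(n^(log_4 64) · (log n)^(4+1)) = Θ(n^3 · (log n)^5).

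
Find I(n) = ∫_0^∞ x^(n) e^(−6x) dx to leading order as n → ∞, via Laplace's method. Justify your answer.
I(n) ~ (sqrt(2π·n) / 6) · (n/(6e))^(n)

Write the integrand as exp(n ln x − 6x) and set f(x) = n ln x − 6x. Then f'(x) = n/x − 6 = 0 at x* = n/6, and f''(x*) = −n/x*^2 = −6^2/(n). Laplace's method (interior maximum) gives
  I(n) ~ e^(f(x*)) · sqrt(2π / |f''(x*)|)
        = exp(n ln(n/6) − n) · sqrt(2π · n / 6^2)
        = (n/6)^(n) e^(−n) · sqrt(2π·n) / 6
        = (sqrt(2π·n) / 6) · (n/(6e))^(n).
This matches Γ(n+1)/6^(n+1) with Stirling applied to Γ.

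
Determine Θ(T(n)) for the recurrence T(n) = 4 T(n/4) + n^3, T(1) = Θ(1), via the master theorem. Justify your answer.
T(n) = Θ(n^3)

log_4 4 ≈ 1.000. f(n) = n^3 dominates n^(log_4 4) since 3 > 1.000, and the regularity condition a·f(n/b) = 4·(n/4)^3 = (4/64)·n^3 ≤ c·f(n) holds with c = 4/64 ≈ 0.0625 < 1. So this is Case 3: T(n) = Θ(f(n)) = Θ(n^3).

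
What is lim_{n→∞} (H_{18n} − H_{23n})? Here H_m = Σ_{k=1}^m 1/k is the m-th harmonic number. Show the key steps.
lim = ln(18/23)

Euler-Maclaurin gives H_m = ln m + γ + 1/(2m) + O(1/m^2). The γ and O(1/m) terms cancel in the difference:
  H_{18n} − H_{23n} = ln(18n) − ln(23n) + O(1/n) = ln(18/23) + O(1/n).
Hence the limit is ln(18/23).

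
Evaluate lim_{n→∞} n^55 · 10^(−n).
lim = 0

Exponentials with base > 1 dominate every fixed polynomial: for any fixed c, n^c / 10^n → 0 as n → ∞ (e.g. by the ratio test, or by writing 10^n = e^(n ln 10) and noting e^(n ln 10) / n^c → ∞). Hence n^55 · 10^(−n) = n^55 / 10^n → 0.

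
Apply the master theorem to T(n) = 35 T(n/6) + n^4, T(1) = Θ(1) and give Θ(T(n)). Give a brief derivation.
T(n) = Θ(n^4)

log_6 35 ≈ 1.984. f(n) = n^4 dominates n^(log_6 35) since 4 > 1.984, and the regularity condition a·f(n/b) = 35·(n/6)^4 = (35/1296)·n^4 ≤ c·f(n) holds with c = 35/1296 ≈ 0.027 < 1. So this is Case 3: T(n) = Θ(f(n)) = Θ(n^4).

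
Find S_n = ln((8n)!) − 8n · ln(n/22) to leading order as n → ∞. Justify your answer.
S_n ~ 8n · (ln 176 − 1) + O(ln n)

Stirling: ln((8n)!) = 8n ln(8n) − 8n + O(ln n).
  S_n = 8n ln(8n) − 8n − 8n ln(n/22) + O(ln n)
      = 8n ln(8n) − 8n ln n + 8n ln 22 − 8n + O(ln n)
      = 8n ln 8 + 8n ln 22 − 8n + O(ln n)
      = 8n (ln 176 − 1) + O(ln n).
Numerically ln(176) − 1 ≈ 4.1705.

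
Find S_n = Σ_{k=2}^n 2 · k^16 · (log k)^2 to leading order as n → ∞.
S_n ~ 2 · n^17 · (log n)^2 / 17

By integral comparison, S_n = ∫_1^n 2 · x^16 · (log x)^2 dx + O(n^16 · (log n)^2). For the integral, the leading term of ∫_1^n x^16 (log x)^2 dx is n^17/17 · (log n)^2 (by repeated integration by parts; each step lowers the log-exponent and produces a relatively O(1/log n) correction). Hence S_n ~ 2 · n^17 · (log n)^2 / 17.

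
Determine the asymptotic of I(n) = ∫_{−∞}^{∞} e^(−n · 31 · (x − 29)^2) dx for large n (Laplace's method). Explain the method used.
I(n) = sqrt(π/(31n))

Here φ(x) = 31 · (x − 29)^2 has its unique minimum at x* = 29 with φ(x*) = 0 and φ''(x*) = 62. Laplace's method gives
  I(n) ~ e^(−n φ(x*)) · sqrt(2π / (n · φ''(x*))) = sqrt(2π / (62n)) = sqrt(π/(31n)).
This is exact: substituting u = (x − 29)·sqrt(31n) gives I(n) = (1/sqrt(31n)) ∫_{−∞}^{∞} e^(−u^2) du = sqrt(π/(31n)).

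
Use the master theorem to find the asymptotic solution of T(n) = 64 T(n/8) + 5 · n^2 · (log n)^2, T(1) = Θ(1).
T(n) = Θ(n^2 · (log n)^3)

Here log_8 64 = 2 and f(n) = 5 · n^2 · (log n)^2 = Θ(n^(log_8 64) · (log n)^2). This is the extended Case 2 of the master theorem (f matches the critical exponent up to log factors), giving T(n) = Θ(n^(log_8 64) · (log n)^(2+1)) = Θ(n^2 · (log n)^3).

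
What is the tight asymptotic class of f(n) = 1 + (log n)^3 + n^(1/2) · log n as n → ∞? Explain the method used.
f(n) ∈ Θ(n^(1/2) · log n)

Compare the terms by growth order. For large n, n^a · (log n)^b dominates n^a' · (log n)^b' iff a > a', or (a = a' and b > b'). Ranking the 3 terms shows the dominant one is n^(1/2) · log n. Hence f(n) ∈ Θ(n^(1/2) · log n).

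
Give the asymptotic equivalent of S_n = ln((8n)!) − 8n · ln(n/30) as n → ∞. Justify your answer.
S_n ~ 8n · (ln 240 − 1) + O(ln n)

Stirling: ln((8n)!) = 8n ln(8n) − 8n + O(ln n).
  S_n = 8n ln(8n) − 8n − 8n ln(n/30) + O(ln n)
      = 8n ln(8n) − 8n ln n + 8n ln 30 − 8n + O(ln n)
      = 8n ln 8 + 8n ln 30 − 8n + O(ln n)
      = 8n (ln 240 − 1) + O(ln n).
Numerically ln(240) − 1 ≈ 4.4806.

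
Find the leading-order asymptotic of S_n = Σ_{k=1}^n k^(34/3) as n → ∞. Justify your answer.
S_n ~ (3/37) · n^(37/3)

Integral comparison: Σ_{k=1}^n k^(34/3) = ∫_0^n x^(34/3) dx + O(n^(34/3)). The integral is n^(1 + 34/3) / (1 + 34/3) = n^((34+3)/3) / ((34+3)/3) = (3/37) · n^(37/3).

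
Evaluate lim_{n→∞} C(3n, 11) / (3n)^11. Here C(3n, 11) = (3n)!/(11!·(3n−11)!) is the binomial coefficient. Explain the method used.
lim = 1/11! = 1/39916800

With N = 3n → ∞: C(N, 11) / N^11 = [N(N−1)…(N−10)] / (11! · N^11) = (1/11!) · 1 · (1 − 1/(3n)) · … · (1 − 10/(3n)). Each factor → 1 as N → ∞, so the limit is 1/11! = 1/39916800.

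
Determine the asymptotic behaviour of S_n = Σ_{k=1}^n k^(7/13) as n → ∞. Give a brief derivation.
S_n ~ (13/20) · n^(20/13)

Integral comparison: Σ_{k=1}^n k^(7/13) = ∫_0^n x^(7/13) dx + O(n^(7/13)). The integral is n^(1 + 7/13) / (1 + 7/13) = n^((7+13)/13) / ((7+13)/13) = (13/20) · n^(20/13).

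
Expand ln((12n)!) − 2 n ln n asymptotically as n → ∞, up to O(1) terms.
ln((12n)!) − 2 n ln n = 10 n ln n + 12(ln 12 − 1) n + (1/2) ln(2π·12n) + O(1/n)

Stirling: ln((12n)!) = 12n ln(12n) − 12n + (1/2) ln(2π·12n) + O(1/n).
Expand 12n ln(12n) = 12n (ln n + ln 12) = 12n ln n + 12n ln 12.
Subtract 2n ln n: leading term is (12 − 2) n ln n = 10 n ln n. The next term is 12n ln 12 − 12n = 12(ln 12 − 1) n. Then the (1/2) ln(2π·12n) correction.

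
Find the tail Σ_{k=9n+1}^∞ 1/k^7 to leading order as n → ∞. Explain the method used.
Σ_{k>9n} 1/k^7 ~ 1/(6 · (9n)^6)

Compare to the integral: ∫_{9n}^∞ x^(−7) dx = [−x^(−6)/6]_{9n}^∞ = 1/((7−1)·(9n)^6). Euler-Maclaurin then gives
  Σ_{k>9n} 1/k^7 = ∫_{9n}^∞ dx/x^7 − 1/(2·(9n)^7) + O(1/(9n)^8).
(Equivalently this is ζ(7) − Σ_{k≤9n} 1/k^7.)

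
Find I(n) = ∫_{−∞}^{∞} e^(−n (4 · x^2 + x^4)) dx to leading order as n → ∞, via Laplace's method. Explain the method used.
I(n) ~ sqrt(π/(4n))

φ(x) = 4 · x^2 + x^4 has its unique global minimum at x* = 0 (since φ'(x) = 8x + 4x^3 = 0 only at x = 0 for real x with both coefficients positive, and φ → ∞ as |x| → ∞). At x* = 0, φ(0) = 0 and φ''(0) = 8. Laplace's method then gives
  I(n) ~ sqrt(2π / (n · φ''(0))) · e^(−n φ(0)) = sqrt(2π / (8n)) = sqrt(π/(4n)).
The x^4 term contributes only at subleading order (an O(1/n) relative correction).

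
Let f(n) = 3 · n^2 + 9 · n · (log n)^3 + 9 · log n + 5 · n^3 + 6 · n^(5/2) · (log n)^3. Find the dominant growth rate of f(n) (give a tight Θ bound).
f(n) ∈ Θ(n^3)

Compare the terms by growth order. For large n, n^a · (log n)^b dominates n^a' · (log n)^b' iff a > a', or (a = a' and b > b'). Ranking the 5 terms shows the dominant one is 5 · n^3. Hence f(n) ∈ Θ(n^3).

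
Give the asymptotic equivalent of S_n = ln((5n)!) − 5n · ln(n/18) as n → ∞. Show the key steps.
S_n ~ 5n · (ln 90 − 1) + O(ln n)

Stirling: ln((5n)!) = 5n ln(5n) − 5n + O(ln n).
  S_n = 5n ln(5n) − 5n − 5n ln(n/18) + O(ln n)
      = 5n ln(5n) − 5n ln n + 5n ln 18 − 5n + O(ln n)
      = 5n ln 5 + 5n ln 18 − 5n + O(ln n)
      = 5n (ln 90 − 1) + O(ln n).
Numerically ln(90) − 1 ≈ 3.4998.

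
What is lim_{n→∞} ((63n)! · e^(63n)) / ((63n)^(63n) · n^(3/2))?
lim = 0

Stirling: (63n)! ~ sqrt(2π·63n) · (63n/e)^(63n). Hence
  (63n)! · e^(63n) / (63n)^(63n) ~ sqrt(2π·63n).
Dividing by n^(3/2): sqrt(2π·63n) / n^(3/2) = sqrt(2π·63) · n^((1−3)/2), so the expression behaves like sqrt(2π·63) · n^((1−3)/2) → 0.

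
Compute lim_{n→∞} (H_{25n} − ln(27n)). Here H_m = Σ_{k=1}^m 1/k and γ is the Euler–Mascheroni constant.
lim = ln(25/27) + γ

By Euler-Maclaurin, H_m = ln m + γ + O(1/m). So
  H_{25n} − ln(27n) = ln(25n) + γ − ln(27n) + O(1/n)
                       = ln(25/27) + γ + O(1/n).
Hence the limit is ln(25/27) + γ.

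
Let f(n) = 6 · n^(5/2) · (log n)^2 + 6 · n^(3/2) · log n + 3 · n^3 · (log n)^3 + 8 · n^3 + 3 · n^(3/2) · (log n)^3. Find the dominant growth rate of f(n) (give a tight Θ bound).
f(n) ∈ Θ(n^3 · (log n)^3)

Compare the terms by growth order. For large n, n^a · (log n)^b dominates n^a' · (log n)^b' iff a > a', or (a = a' and b > b'). Ranking the 5 terms shows the dominant one is 3 · n^3 · (log n)^3. Hence f(n) ∈ Θ(n^3 · (log n)^3).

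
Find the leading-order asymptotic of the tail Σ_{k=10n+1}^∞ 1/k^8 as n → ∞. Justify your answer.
Σ_{k>10n} 1/k^8 ~ 1/(7 · (10n)^7)

Compare to the integral: ∫_{10n}^∞ x^(−8) dx = [−x^(−7)/7]_{10n}^∞ = 1/((8−1)·(10n)^7). Euler-Maclaurin then gives
  Σ_{k>10n} 1/k^8 = ∫_{10n}^∞ dx/x^8 − 1/(2·(10n)^8) + O(1/(10n)^9).
(Equivalently this is ζ(8) − Σ_{k≤10n} 1/k^8.)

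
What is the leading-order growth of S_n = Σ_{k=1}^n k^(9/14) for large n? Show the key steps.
S_n ~ (14/23) · n^(23/14)

Integral comparison: Σ_{k=1}^n k^(9/14) = ∫_0^n x^(9/14) dx + O(n^(9/14)). The integral is n^(1 + 9/14) / (1 + 9/14) = n^((9+14)/14) / ((9+14)/14) = (14/23) · n^(23/14).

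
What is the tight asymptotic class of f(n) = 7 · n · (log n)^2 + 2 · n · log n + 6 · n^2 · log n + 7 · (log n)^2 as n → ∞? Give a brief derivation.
f(n) ∈ Θ(n^2 · log n)

Compare the terms by growth order. For large n, n^a · (log n)^b dominates n^a' · (log n)^b' iff a > a', or (a = a' and b > b'). Ranking the 4 terms shows the dominant one is 6 · n^2 · log n. Hence f(n) ∈ Θ(n^2 · log n).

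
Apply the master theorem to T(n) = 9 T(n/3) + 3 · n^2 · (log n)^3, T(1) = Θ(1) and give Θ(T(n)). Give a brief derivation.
T(n) = Θ(n^2 · (log n)^4)

Here log_3 9 = 2 and f(n) = 3 · n^2 · (log n)^3 = Θ(n^(log_3 9) · (log n)^3). This is the extended Case 2 of the master theorem (f matches the critical exponent up to log factors), giving T(n) = Θ(n^(log_3 9) · (log n)^(3+1)) = Θ(n^2 · (log n)^4).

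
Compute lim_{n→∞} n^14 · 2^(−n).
lim = 0

Exponentials with base > 1 dominate every fixed polynomial: for any fixed c, n^c / 2^n → 0 as n → ∞ (e.g. by the ratio test, or by writing 2^n = e^(n ln 2) and noting e^(n ln 2) / n^c → ∞). Hence n^14 · 2^(−n) = n^14 / 2^n → 0.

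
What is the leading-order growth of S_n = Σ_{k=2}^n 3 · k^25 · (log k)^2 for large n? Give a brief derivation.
S_n ~ 3 · n^26 · (log n)^2 / 26

By integral comparison, S_n = ∫_1^n 3 · x^25 · (log x)^2 dx + O(n^25 · (log n)^2). For the integral, the leading term of ∫_1^n x^25 (log x)^2 dx is n^26/26 · (log n)^2 (by repeated integration by parts; each step lowers the log-exponent and produces a relatively O(1/log n) correction). Hence S_n ~ 3 · n^26 · (log n)^2 / 26.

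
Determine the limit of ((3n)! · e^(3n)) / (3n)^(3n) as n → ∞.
lim = ∞

Stirling: (3n)! ~ sqrt(2π·3n) · (3n/e)^(3n). Hence
  (3n)! · e^(3n) / (3n)^(3n) ~ sqrt(2π·3n) = sqrt(2π·3) · sqrt(n) → ∞.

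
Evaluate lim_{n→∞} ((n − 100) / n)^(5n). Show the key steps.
lim = e^(−500)

Rewrite as (1 − 100/n)^(5n). By the standard limit (1 + x/n)^n → e^x, we have (1 − 100/n)^n → e^(−100), and raising to the 5th power gives e^(−500).
More precisely, ln[(1 − 100/n)^(5n)] = 5n · ln(1 − 100/n) = 5n · (-100/n + O(1/n^2)) = -500 + O(1/n) → -500.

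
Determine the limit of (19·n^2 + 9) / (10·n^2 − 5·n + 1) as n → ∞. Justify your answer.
lim = 19/10

For large n the leading n^2 terms dominate both numerator and denominator. Dividing top and bottom by n^2, every other term tends to 0, leaving 19/10.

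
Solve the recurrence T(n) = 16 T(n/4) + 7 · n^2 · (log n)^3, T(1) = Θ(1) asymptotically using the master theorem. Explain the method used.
T(n) = Θ(n^2 · (log n)^4)

Here log_4 16 = 2 and f(n) = 7 · n^2 · (log n)^3 = Θ(n^(log_4 16) · (log n)^3). This is the extended Case 2 of the master theorem (f matches the critical exponent up to log factors), giving T(n) = Θ(n^(log_4 16) · (log n)^(3+1)) = Θ(n^2 · (log n)^4).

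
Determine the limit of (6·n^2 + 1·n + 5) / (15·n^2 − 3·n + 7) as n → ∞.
lim = 6/15 = 2/5

For large n the leading n^2 terms dominate both numerator and denominator. Dividing top and bottom by n^2, every other term tends to 0, leaving 6/15 = 2/5.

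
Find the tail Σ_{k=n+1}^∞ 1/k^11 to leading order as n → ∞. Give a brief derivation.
Σ_{k>n} 1/k^11 ~ 1/(10 · n^10)

Compare to the integral: ∫_{n}^∞ x^(−11) dx = [−x^(−10)/10]_{n}^∞ = 1/((11−1)·n^10). Euler-Maclaurin then gives
  Σ_{k>n} 1/k^11 = ∫_{n}^∞ dx/x^11 − 1/(2·n^11) + O(1/n^12).
(Equivalently this is ζ(11) − Σ_{k≤n} 1/k^11.)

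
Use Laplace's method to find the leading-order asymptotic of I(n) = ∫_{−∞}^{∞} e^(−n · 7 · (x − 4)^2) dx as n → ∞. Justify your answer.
I(n) = sqrt(π/(7n))

Here φ(x) = 7 · (x − 4)^2 has its unique minimum at x* = 4 with φ(x*) = 0 and φ''(x*) = 14. Laplace's method gives
  I(n) ~ e^(−n φ(x*)) · sqrt(2π / (n · φ''(x*))) = sqrt(2π / (14n)) = sqrt(π/(7n)).
This is exact: substituting u = (x − 4)·sqrt(7n) gives I(n) = (1/sqrt(7n)) ∫_{−∞}^{∞} e^(−u^2) du = sqrt(π/(7n)).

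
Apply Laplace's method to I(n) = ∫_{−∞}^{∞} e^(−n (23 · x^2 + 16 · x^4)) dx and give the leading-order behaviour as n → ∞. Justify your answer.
I(n) ~ sqrt(π/(23n))

φ(x) = 23 · x^2 + 16 · x^4 has its unique global minimum at x* = 0 (since φ'(x) = 46x + 64x^3 = 0 only at x = 0 for real x with both coefficients positive, and φ → ∞ as |x| → ∞). At x* = 0, φ(0) = 0 and φ''(0) = 46. Laplace's method then gives
  I(n) ~ sqrt(2π / (n · φ''(0))) · e^(−n φ(0)) = sqrt(2π / (46n)) = sqrt(π/(23n)).
The 16 · x^4 term contributes only at subleading order (an O(1/n) relative correction).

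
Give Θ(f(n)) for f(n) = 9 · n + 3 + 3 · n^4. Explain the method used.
f(n) ∈ Θ(n^4)

Compare the terms by growth order. For large n, n^a · (log n)^b dominates n^a' · (log n)^b' iff a > a', or (a = a' and b > b'). Ranking the 3 terms shows the dominant one is 3 · n^4. Hence f(n) ∈ Θ(n^4).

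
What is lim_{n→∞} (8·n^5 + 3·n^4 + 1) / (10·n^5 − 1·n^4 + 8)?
lim = 8/10 = 4/5

For large n the leading n^5 terms dominate both numerator and denominator. Dividing top and bottom by n^5, every other term tends to 0, leaving 8/10 = 4/5.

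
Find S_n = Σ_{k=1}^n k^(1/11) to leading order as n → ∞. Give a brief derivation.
S_n ~ (11/12) · n^(12/11)

Integral comparison: Σ_{k=1}^n k^(1/11) = ∫_0^n x^(1/11) dx + O(n^(1/11)). The integral is n^(1 + 1/11) / (1 + 1/11) = n^((1+11)/11) / ((1+11)/11) = (11/12) · n^(12/11).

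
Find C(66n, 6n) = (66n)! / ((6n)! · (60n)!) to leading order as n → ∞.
C(66n, 6n) ~ (285311670611/10000000000)^(6n) · sqrt(11/(20π·6n))

Write N = 6n. Apply Stirling to each factorial:
  (11N)! ~ sqrt(2π·11N) · (11N/e)^(11N),
  N! ~ sqrt(2π N) · (N/e)^N,
  (10N)! ~ sqrt(2π·10N) · (10N/e)^(10N).
The exponential factors combine to (11N)^(11N) / (N^N · (10N)^(10N)) = 11^(11N)/10^(10N) = (11^11/10^10)^N = (285311670611/10000000000)^N.
The square-root prefactors combine to sqrt(2π·11N) / (sqrt(2π N)·sqrt(2π·10N)) = sqrt(11 / (2π·10·N)) = sqrt(11/(20π·6n)).
Substituting N = 6n: C(66n, 6n) ~ (285311670611/10000000000)^(6n) · sqrt(11/(20π·6n)).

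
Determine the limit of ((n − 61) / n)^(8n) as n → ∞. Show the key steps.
lim = e^(−488)

Rewrite as (1 − 61/n)^(8n). By the standard limit (1 + x/n)^n → e^x, we have (1 − 61/n)^n → e^(−61), and raising to the 8th power gives e^(−488).
More precisely, ln[(1 − 61/n)^(8n)] = 8n · ln(1 − 61/n) = 8n · (-61/n + O(1/n^2)) = -488 + O(1/n) → -488.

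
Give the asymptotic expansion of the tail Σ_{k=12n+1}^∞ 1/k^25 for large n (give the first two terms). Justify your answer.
Σ_{k>12n} 1/k^25 = 1/(24 · (12n)^24) − 1/(2 · (12n)^25) + O(1/(12n)^26)

Compare to the integral: ∫_{12n}^∞ x^(−25) dx = [−x^(−24)/24]_{12n}^∞ = 1/((25−1)·(12n)^24). The Euler-Maclaurin correction adds −f(12n)/2 = −1/(2·(12n)^25). Euler-Maclaurin then gives
  Σ_{k>12n} 1/k^25 = ∫_{12n}^∞ dx/x^25 − 1/(2·(12n)^25) + O(1/(12n)^26).
(Equivalently this is ζ(25) − Σ_{k≤12n} 1/k^25.)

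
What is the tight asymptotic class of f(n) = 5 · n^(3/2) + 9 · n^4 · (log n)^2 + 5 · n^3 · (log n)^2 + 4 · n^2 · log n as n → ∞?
f(n) ∈ Θ(n^4 · (log n)^2)

Compare the terms by growth order. For large n, n^a · (log n)^b dominates n^a' · (log n)^b' iff a > a', or (a = a' and b > b'). Ranking the 4 terms shows the dominant one is 9 · n^4 · (log n)^2. Hence f(n) ∈ Θ(n^4 · (log n)^2).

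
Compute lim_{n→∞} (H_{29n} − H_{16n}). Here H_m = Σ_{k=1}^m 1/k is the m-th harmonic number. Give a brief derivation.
lim = ln(29/16)

Euler-Maclaurin gives H_m = ln m + γ + 1/(2m) + O(1/m^2). The γ and O(1/m) terms cancel in the difference:
  H_{29n} − H_{16n} = ln(29n) − ln(16n) + O(1/n) = ln(29/16) + O(1/n).
Hence the limit is ln(29/16).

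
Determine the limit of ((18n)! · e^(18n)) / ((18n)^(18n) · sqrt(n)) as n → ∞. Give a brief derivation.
lim = sqrt(2π·18)

Stirling: (18n)! ~ sqrt(2π·18n) · (18n/e)^(18n). Hence
  (18n)! · e^(18n) / (18n)^(18n) ~ sqrt(2π·18n).
Dividing by sqrt(n): sqrt(2π·18n) / sqrt(n) = sqrt(2π·18) · n^((1−1)/2), so the limit is sqrt(2π·18).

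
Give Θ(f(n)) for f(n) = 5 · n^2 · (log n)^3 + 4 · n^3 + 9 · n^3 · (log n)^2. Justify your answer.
f(n) ∈ Θ(n^3 · (log n)^2)

Compare the terms by growth order. For large n, n^a · (log n)^b dominates n^a' · (log n)^b' iff a > a', or (a = a' and b > b'). Ranking the 3 terms shows the dominant one is 9 · n^3 · (log n)^2. Hence f(n) ∈ Θ(n^3 · (log n)^2).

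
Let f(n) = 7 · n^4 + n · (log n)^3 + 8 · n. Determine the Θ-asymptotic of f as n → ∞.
f(n) ∈ Θ(n^4)

Compare the terms by growth order. For large n, n^a · (log n)^b dominates n^a' · (log n)^b' iff a > a', or (a = a' and b > b'). Ranking the 3 terms shows the dominant one is 7 · n^4. Hence f(n) ∈ Θ(n^4).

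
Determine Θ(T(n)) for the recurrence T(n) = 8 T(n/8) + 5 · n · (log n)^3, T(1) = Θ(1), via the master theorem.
T(n) = Θ(n · (log n)^4)

Here log_8 8 = 1 and f(n) = 5 · n · (log n)^3 = Θ(n^(log_8 8) · (log n)^3). This is the extended Case 2 of the master theorem (f matches the critical exponent up to log factors), giving T(n) = Θ(n^(log_8 8) · (log n)^(3+1)) = Θ(n · (log n)^4).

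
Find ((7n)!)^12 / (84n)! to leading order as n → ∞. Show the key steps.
((7n)!)^12/(84n)! ~ ((2π·7n)^(11/2) / sqrt(12)) · 12^(−12·7n)  →  0

Write N = 7n. Stirling: N! ~ sqrt(2π N)(N/e)^N and (12N)! ~ sqrt(2π·12N)·(12N/e)^(12N).
  (N!)^12/(12N)! ~ (2π N)^(12/2) (N/e)^(12N) / [sqrt(2π·12N) (12N/e)^(12N)]
     = (2π N)^(12/2) / sqrt(2π·12N) · (N/(12N))^(12N)
     = (2π N)^((12−1)/2) / sqrt(12) · 12^(−12N).
Since 12^12 > 1, the factor 12^(−12N) decays exponentially, so the ratio → 0. Substituting N = 7n gives the stated form.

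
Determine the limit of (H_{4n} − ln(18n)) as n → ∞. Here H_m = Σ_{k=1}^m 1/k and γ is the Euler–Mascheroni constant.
lim = ln(2/9) + γ

By Euler-Maclaurin, H_m = ln m + γ + O(1/m). So
  H_{4n} − ln(18n) = ln(4n) + γ − ln(18n) + O(1/n)
                       = ln(4/18) + γ + O(1/n).
Hence the limit is ln(4/18) + γ (= ln(2/9)).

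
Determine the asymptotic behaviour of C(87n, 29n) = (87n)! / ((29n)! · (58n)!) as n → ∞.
C(87n, 29n) ~ (27/4)^(29n) · sqrt(3/(4π·29n))

Write N = 29n. Apply Stirling to each factorial:
  (3N)! ~ sqrt(2π·3N) · (3N/e)^(3N),
  N! ~ sqrt(2π N) · (N/e)^N,
  (2N)! ~ sqrt(2π·2N) · (2N/e)^(2N).
The exponential factors combine to (3N)^(3N) / (N^N · (2N)^(2N)) = 3^(3N)/2^(2N) = (3^3/2^2)^N = (27/4)^N.
The square-root prefactors combine to sqrt(2π·3N) / (sqrt(2π N)·sqrt(2π·2N)) = sqrt(3 / (2π·2·N)) = sqrt(3/(4π·29n)).
Substituting N = 29n: C(87n, 29n) ~ (27/4)^(29n) · sqrt(3/(4π·29n)).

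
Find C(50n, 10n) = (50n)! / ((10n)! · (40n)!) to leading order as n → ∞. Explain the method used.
C(50n, 10n) ~ (3125/256)^(10n) · sqrt(5/(8π·10n))

Write N = 10n. Apply Stirling to each factorial:
  (5N)! ~ sqrt(2π·5N) · (5N/e)^(5N),
  N! ~ sqrt(2π N) · (N/e)^N,
  (4N)! ~ sqrt(2π·4N) · (4N/e)^(4N).
The exponential factors combine to (5N)^(5N) / (N^N · (4N)^(4N)) = 5^(5N)/4^(4N) = (5^5/4^4)^N = (3125/256)^N.
The square-root prefactors combine to sqrt(2π·5N) / (sqrt(2π N)·sqrt(2π·4N)) = sqrt(5 / (2π·4·N)) = sqrt(5/(8π·10n)).
Substituting N = 10n: C(50n, 10n) ~ (3125/256)^(10n) · sqrt(5/(8π·10n)).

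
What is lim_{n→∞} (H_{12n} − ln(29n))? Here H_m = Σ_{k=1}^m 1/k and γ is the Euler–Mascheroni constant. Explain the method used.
lim = ln(12/29) + γ

By Euler-Maclaurin, H_m = ln m + γ + O(1/m). So
  H_{12n} − ln(29n) = ln(12n) + γ − ln(29n) + O(1/n)
                       = ln(12/29) + γ + O(1/n).
Hence the limit is ln(12/29) + γ.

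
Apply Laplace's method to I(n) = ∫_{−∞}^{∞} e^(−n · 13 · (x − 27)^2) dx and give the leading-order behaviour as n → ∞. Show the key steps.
I(n) = sqrt(π/(13n))

Here φ(x) = 13 · (x − 27)^2 has its unique minimum at x* = 27 with φ(x*) = 0 and φ''(x*) = 26. Laplace's method gives
  I(n) ~ e^(−n φ(x*)) · sqrt(2π / (n · φ''(x*))) = sqrt(2π / (26n)) = sqrt(π/(13n)).
This is exact: substituting u = (x − 27)·sqrt(13n) gives I(n) = (1/sqrt(13n)) ∫_{−∞}^{∞} e^(−u^2) du = sqrt(π/(13n)).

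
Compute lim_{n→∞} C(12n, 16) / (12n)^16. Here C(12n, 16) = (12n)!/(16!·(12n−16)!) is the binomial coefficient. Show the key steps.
lim = 1/16! = 1/20922789888000

With N = 12n → ∞: C(N, 16) / N^16 = [N(N−1)…(N−15)] / (16! · N^16) = (1/16!) · 1 · (1 − 1/(12n)) · … · (1 − 15/(12n)). Each factor → 1 as N → ∞, so the limit is 1/16! = 1/20922789888000.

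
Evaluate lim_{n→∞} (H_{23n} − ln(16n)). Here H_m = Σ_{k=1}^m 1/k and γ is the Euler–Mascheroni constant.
lim = ln(23/16) + γ

By Euler-Maclaurin, H_m = ln m + γ + O(1/m). So
  H_{23n} − ln(16n) = ln(23n) + γ − ln(16n) + O(1/n)
                       = ln(23/16) + γ + O(1/n).
Hence the limit is ln(23/16) + γ.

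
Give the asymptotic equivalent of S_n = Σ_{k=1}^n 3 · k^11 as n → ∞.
S_n ~ n^12 / 4

By integral comparison (Euler-Maclaurin), Σ_{k=1}^n 3 · k^11 = 3 · ∫_0^n x^11 dx + O(n^11) = 3 · n^12/12 = n^12 / 4 + O(n^11). (Equivalently, Faulhaber's formula gives the same leading term.)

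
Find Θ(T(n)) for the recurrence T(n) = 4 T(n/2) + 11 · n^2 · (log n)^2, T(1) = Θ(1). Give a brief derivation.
T(n) = Θ(n^2 · (log n)^3)

Here log_2 4 = 2 and f(n) = 11 · n^2 · (log n)^2 = Θ(n^(log_2 4) · (log n)^2). This is the extended Case 2 of the master theorem (f matches the critical exponent up to log factors), giving T(n) = Θ(n^(log_2 4) · (log n)^(2+1)) = Θ(n^2 · (log n)^3).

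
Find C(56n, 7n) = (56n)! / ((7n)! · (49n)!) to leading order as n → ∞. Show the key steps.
C(56n, 7n) ~ (16777216/823543)^(7n) · sqrt(4/(7π·7n))

Write N = 7n. Apply Stirling to each factorial:
  (8N)! ~ sqrt(2π·8N) · (8N/e)^(8N),
  N! ~ sqrt(2π N) · (N/e)^N,
  (7N)! ~ sqrt(2π·7N) · (7N/e)^(7N).
The exponential factors combine to (8N)^(8N) / (N^N · (7N)^(7N)) = 8^(8N)/7^(7N) = (8^8/7^7)^N = (16777216/823543)^N.
The square-root prefactors combine to sqrt(2π·8N) / (sqrt(2π N)·sqrt(2π·7N)) = sqrt(8 / (2π·7·N)) = sqrt(4/(7π·7n)).
Substituting N = 7n: C(56n, 7n) ~ (16777216/823543)^(7n) · sqrt(4/(7π·7n)).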